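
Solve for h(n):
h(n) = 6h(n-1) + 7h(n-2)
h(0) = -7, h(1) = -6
Characteristic equation: x² - 6x - 7 = 0, which factors as (x - (-1))(x - (7)) = 0.
Roots r₁ = -1, r₂ = 7 (distinct).
General solution: h(n) = A·(-1)^n + B·(7)^n.
From h(0) = -7: A + B = -7.
From h(1) = -6: -A + 7B = -6.
Solving: A = - \frac{43}{8}, B = - \frac{13}{8}.
So h(n) = - \frac{43 \left(-1\right)^{n}}{8} - \frac{13 \cdot 7^{n}}{8}.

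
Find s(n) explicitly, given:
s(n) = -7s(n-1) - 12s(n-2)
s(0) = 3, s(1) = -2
Characteristic equation: x² + 7x + 12 = 0, which factors as (x - (-4))(x - (-3)) = 0.
Roots r₁ = -4, r₂ = -3 (distinct).
General solution: s(n) = A·(-4)^n + B·(-3)^n.
From s(0) = 3: A + B = 3.
From s(1) = -2: -4A - 3B = -2.
Solving: A = -7, B = 10.
So s(n) = 10 \left(-3\right)^{n} - 7 \left(-4\right)^{n}.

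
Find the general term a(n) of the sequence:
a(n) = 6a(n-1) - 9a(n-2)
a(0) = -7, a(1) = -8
Characteristic equation: x² - 6x + 9 = 0, which is (x - (3))².
Repeated root r = 3.
General solution: a(n) = (A + Bn)·(3)^n.
From a(0) = -7: A = -7.
From a(1) = -8: (A + B)·(3) = -8 ⇒ B = \frac{13}{3}.
So a(n) = \left(\frac{13 n}{3} - 7\right) \cdot (3)^n.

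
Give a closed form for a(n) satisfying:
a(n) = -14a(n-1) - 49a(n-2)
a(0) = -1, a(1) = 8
Characteristic equation: x² + 14x + 49 = 0, which is (x - (-7))².
Repeated root r = -7.
General solution: a(n) = (A + Bn)·(-7)^n.
From a(0) = -1: A = -1.
From a(1) = 8: (A + B)·(-7) = 8 ⇒ B = - \frac{1}{7}.
So a(n) = \left(- \frac{n}{7} - 1\right) \cdot (-7)^n.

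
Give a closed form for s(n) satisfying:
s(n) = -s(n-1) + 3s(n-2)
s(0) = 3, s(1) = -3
Characteristic equation: x² + x - 3 = 0.
Discriminant Δ = (-1)² + 4·(3) = 13.
Roots r₁,₂ = (-1 ± √13)/2, so r₁ = - \frac{1}{2} + \frac{\sqrt{13}}{2}, r₂ = - \frac{\sqrt{13}}{2} - \frac{1}{2}.
General solution: s(n) = A·r₁^n + B·r₂^n.
From the initial conditions, A + B = 3 and r₁A + r₂B = -3.
Since r₁ - r₂ = √13: A = (-3 - (3)r₂)/√13 = \frac{3}{2} - \frac{3 \sqrt{13}}{26}, and B = 3 - A = \frac{3 \sqrt{13}}{26} + \frac{3}{2}.
So s(n) = \left(\frac{3}{2} - \frac{3 \sqrt{13}}{26}\right)\left(- \frac{1}{2} + \frac{\sqrt{13}}{2}\right)^n + \left(\frac{3 \sqrt{13}}{26} + \frac{3}{2}\right)\left(- \frac{\sqrt{13}}{2} - \frac{1}{2}\right)^n.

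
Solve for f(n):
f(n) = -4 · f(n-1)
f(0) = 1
Pure geometric recurrence with ratio -4.
By induction f(n) = f(0) · (-4)^n = \left(-4\right)^{n}.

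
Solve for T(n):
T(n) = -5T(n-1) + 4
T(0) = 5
First-order linear non-homogeneous.
Homogeneous solution: T_h(n) = A·(-5)^n.
Try constant particular solution T_p = K: K = -5K + 4 ⇒ K = \frac{2}{3}.
General: T(n) = A·(-5)^n + \frac{2}{3}.
Apply T(0) = 5: A + \frac{2}{3} = 5 ⇒ A = \frac{13}{3}.
So T(n) = \frac{13 \left(-5\right)^{n}}{3} + \frac{2}{3}.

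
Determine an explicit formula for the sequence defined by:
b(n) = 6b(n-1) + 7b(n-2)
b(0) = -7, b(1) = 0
Characteristic equation: x² - 6x - 7 = 0, which factors as (x - (-1))(x - (7)) = 0.
Roots r₁ = -1, r₂ = 7 (distinct).
General solution: b(n) = A·(-1)^n + B·(7)^n.
From b(0) = -7: A + B = -7.
From b(1) = 0: -A + 7B = 0.
Solving: A = - \frac{49}{8}, B = - \frac{7}{8}.
So b(n) = - \frac{49 \left(-1\right)^{n}}{8} - \frac{7 \cdot 7^{n}}{8}.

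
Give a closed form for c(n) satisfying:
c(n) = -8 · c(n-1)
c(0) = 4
Pure geometric recurrence with ratio -8.
By induction c(n) = c(0) · (-8)^n = 4 \left(-8\right)^{n}.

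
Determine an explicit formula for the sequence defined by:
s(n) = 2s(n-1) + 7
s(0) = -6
First-order linear non-homogeneous.
Homogeneous solution: s_h(n) = A·(2)^n.
Try constant particular solution s_p = K: K = 2K + 7 ⇒ K = -7.
General: s(n) = A·(2)^n - 7.
Apply s(0) = -6: A - 7 = -6 ⇒ A = 1.
So s(n) = 2^{n} - 7.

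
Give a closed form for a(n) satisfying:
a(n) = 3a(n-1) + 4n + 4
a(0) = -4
First-order linear with linear forcing.
Homogeneous solution: a_h(n) = A·(3)^n.
Try particular a_p(n) = pn + q. Substituting:
  pn + q = 3(p(n-1) + q) + 4n + 4.
Matching the n-coefficient: p = 3p + 4 ⇒ p = -2.
Matching constants: q = -3p + 3q + 4 ⇒ q = -5.
General: a(n) = A·(3)^n - 2 n - 5.
Apply a(0) = -4: A - 5 = -4 ⇒ A = 1.
So a(n) = 3^{n} - 2 n - 5.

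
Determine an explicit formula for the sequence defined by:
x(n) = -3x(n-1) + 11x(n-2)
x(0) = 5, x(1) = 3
Characteristic equation: x² + 3x - 11 = 0.
Discriminant Δ = (-3)² + 4·(11) = 53.
Roots r₁,₂ = (-3 ± √53)/2, so r₁ = - \frac{3}{2} + \frac{\sqrt{53}}{2}, r₂ = - \frac{\sqrt{53}}{2} - \frac{3}{2}.
General solution: x(n) = A·r₁^n + B·r₂^n.
From the initial conditions, A + B = 5 and r₁A + r₂B = 3.
Since r₁ - r₂ = √53: A = (3 - (5)r₂)/√53 = \frac{21 \sqrt{53}}{106} + \frac{5}{2}, and B = 5 - A = \frac{5}{2} - \frac{21 \sqrt{53}}{106}.
So x(n) = \left(\frac{21 \sqrt{53}}{106} + \frac{5}{2}\right)\left(- \frac{3}{2} + \frac{\sqrt{53}}{2}\right)^n + \left(\frac{5}{2} - \frac{21 \sqrt{53}}{106}\right)\left(- \frac{\sqrt{53}}{2} - \frac{3}{2}\right)^n.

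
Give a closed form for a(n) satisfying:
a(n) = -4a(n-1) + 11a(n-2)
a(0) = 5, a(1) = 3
Characteristic equation: x² + 4x - 11 = 0.
Discriminant Δ = (-4)² + 4·(11) = 60.
Roots r₁,₂ = (-4 ± √60)/2, so r₁ = -2 + \sqrt{15}, r₂ = - \sqrt{15} - 2.
General solution: a(n) = A·r₁^n + B·r₂^n.
From the initial conditions, A + B = 5 and r₁A + r₂B = 3.
Since r₁ - r₂ = √60: A = (3 - (5)r₂)/√60 = \frac{13 \sqrt{15}}{30} + \frac{5}{2}, and B = 5 - A = \frac{5}{2} - \frac{13 \sqrt{15}}{30}.
So a(n) = \left(\frac{13 \sqrt{15}}{30} + \frac{5}{2}\right)\left(-2 + \sqrt{15}\right)^n + \left(\frac{5}{2} - \frac{13 \sqrt{15}}{30}\right)\left(- \sqrt{15} - 2\right)^n.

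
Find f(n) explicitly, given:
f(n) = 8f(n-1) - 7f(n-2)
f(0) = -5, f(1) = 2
Characteristic equation: x² - 8x + 7 = 0, which factors as (x - (7))(x - (1)) = 0.
Roots r₁ = 7, r₂ = 1 (distinct).
General solution: f(n) = A·(7)^n + B·(1)^n.
From f(0) = -5: A + B = -5.
From f(1) = 2: 7A + B = 2.
Solving: A = \frac{7}{6}, B = - \frac{37}{6}.
So f(n) = \frac{7 \cdot 7^{n}}{6} - \frac{37}{6}.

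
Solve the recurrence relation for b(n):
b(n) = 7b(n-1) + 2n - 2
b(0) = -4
First-order linear with linear forcing.
Homogeneous solution: b_h(n) = A·(7)^n.
Try particular b_p(n) = pn + q. Substituting:
  pn + q = 7(p(n-1) + q) + 2n - 2.
Matching the n-coefficient: p = 7p + 2 ⇒ p = - \frac{1}{3}.
Matching constants: q = -7p + 7q - 2 ⇒ q = - \frac{1}{18}.
General: b(n) = A·(7)^n - \frac{n}{3} - \frac{1}{18}.
Apply b(0) = -4: A - \frac{1}{18} = -4 ⇒ A = - \frac{71}{18}.
So b(n) = - \frac{71 \cdot 7^{n}}{18} - \frac{n}{3} - \frac{1}{18}.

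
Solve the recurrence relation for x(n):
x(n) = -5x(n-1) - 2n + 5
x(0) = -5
First-order linear with linear forcing.
Homogeneous solution: x_h(n) = A·(-5)^n.
Try particular x_p(n) = pn + q. Substituting:
  pn + q = -5(p(n-1) + q) - 2n + 5.
Matching the n-coefficient: p = -5p - 2 ⇒ p = - \frac{1}{3}.
Matching constants: q = 5p - 5q + 5 ⇒ q = \frac{5}{9}.
General: x(n) = A·(-5)^n - \frac{n}{3} + \frac{5}{9}.
Apply x(0) = -5: A + \frac{5}{9} = -5 ⇒ A = - \frac{50}{9}.
So x(n) = - \frac{50 \left(-5\right)^{n}}{9} - \frac{n}{3} + \frac{5}{9}.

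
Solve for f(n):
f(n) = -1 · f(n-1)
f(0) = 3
Pure geometric recurrence with ratio -1.
By induction f(n) = f(0) · (-1)^n = 3 \left(-1\right)^{n}.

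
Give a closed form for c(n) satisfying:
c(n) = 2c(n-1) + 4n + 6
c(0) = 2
First-order linear with linear forcing.
Homogeneous solution: c_h(n) = A·(2)^n.
Try particular c_p(n) = pn + q. Substituting:
  pn + q = 2(p(n-1) + q) + 4n + 6.
Matching the n-coefficient: p = 2p + 4 ⇒ p = -4.
Matching constants: q = -2p + 2q + 6 ⇒ q = -14.
General: c(n) = A·(2)^n - 4 n - 14.
Apply c(0) = 2: A - 14 = 2 ⇒ A = 16.
So c(n) = 16 \cdot 2^{n} - 4 n - 14.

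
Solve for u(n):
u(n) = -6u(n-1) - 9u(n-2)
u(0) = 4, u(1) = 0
Characteristic equation: x² + 6x + 9 = 0, which is (x - (-3))².
Repeated root r = -3.
General solution: u(n) = (A + Bn)·(-3)^n.
From u(0) = 4: A = 4.
From u(1) = 0: (A + B)·(-3) = 0 ⇒ B = -4.
So u(n) = \left(4 - 4 n\right) \cdot (-3)^n.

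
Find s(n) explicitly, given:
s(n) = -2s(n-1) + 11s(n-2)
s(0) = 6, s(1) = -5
Characteristic equation: x² + 2x - 11 = 0.
Discriminant Δ = (-2)² + 4·(11) = 48.
Roots r₁,₂ = (-2 ± √48)/2, so r₁ = -1 + 2 \sqrt{3}, r₂ = - 2 \sqrt{3} - 1.
General solution: s(n) = A·r₁^n + B·r₂^n.
From the initial conditions, A + B = 6 and r₁A + r₂B = -5.
Since r₁ - r₂ = √48: A = (-5 - (6)r₂)/√48 = \frac{\sqrt{3}}{12} + 3, and B = 6 - A = 3 - \frac{\sqrt{3}}{12}.
So s(n) = \left(\frac{\sqrt{3}}{12} + 3\right)\left(-1 + 2 \sqrt{3}\right)^n + \left(3 - \frac{\sqrt{3}}{12}\right)\left(- 2 \sqrt{3} - 1\right)^n.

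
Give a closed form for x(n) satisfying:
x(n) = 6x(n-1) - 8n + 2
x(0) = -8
First-order linear with linear forcing.
Homogeneous solution: x_h(n) = A·(6)^n.
Try particular x_p(n) = pn + q. Substituting:
  pn + q = 6(p(n-1) + q) - 8n + 2.
Matching the n-coefficient: p = 6p - 8 ⇒ p = \frac{8}{5}.
Matching constants: q = -6p + 6q + 2 ⇒ q = \frac{38}{25}.
General: x(n) = A·(6)^n + \frac{8 n}{5} + \frac{38}{25}.
Apply x(0) = -8: A + \frac{38}{25} = -8 ⇒ A = - \frac{238}{25}.
So x(n) = - \frac{238 \cdot 6^{n}}{25} + \frac{8 n}{5} + \frac{38}{25}.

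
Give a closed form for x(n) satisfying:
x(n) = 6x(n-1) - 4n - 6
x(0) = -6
First-order linear with linear forcing.
Homogeneous solution: x_h(n) = A·(6)^n.
Try particular x_p(n) = pn + q. Substituting:
  pn + q = 6(p(n-1) + q) - 4n - 6.
Matching the n-coefficient: p = 6p - 4 ⇒ p = \frac{4}{5}.
Matching constants: q = -6p + 6q - 6 ⇒ q = \frac{54}{25}.
General: x(n) = A·(6)^n + \frac{4 n}{5} + \frac{54}{25}.
Apply x(0) = -6: A + \frac{54}{25} = -6 ⇒ A = - \frac{204}{25}.
So x(n) = - \frac{204 \cdot 6^{n}}{25} + \frac{4 n}{5} + \frac{54}{25}.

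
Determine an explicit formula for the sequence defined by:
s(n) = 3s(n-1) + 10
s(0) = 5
First-order linear non-homogeneous.
Homogeneous solution: s_h(n) = A·(3)^n.
Try constant particular solution s_p = K: K = 3K + 10 ⇒ K = -5.
General: s(n) = A·(3)^n - 5.
Apply s(0) = 5: A - 5 = 5 ⇒ A = 10.
So s(n) = 10 \cdot 3^{n} - 5.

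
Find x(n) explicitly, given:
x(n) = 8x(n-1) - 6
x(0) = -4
First-order linear non-homogeneous.
Homogeneous solution: x_h(n) = A·(8)^n.
Try constant particular solution x_p = K: K = 8K - 6 ⇒ K = \frac{6}{7}.
General: x(n) = A·(8)^n + \frac{6}{7}.
Apply x(0) = -4: A + \frac{6}{7} = -4 ⇒ A = - \frac{34}{7}.
So x(n) = \frac{6}{7} - \frac{34 \cdot 8^{n}}{7}.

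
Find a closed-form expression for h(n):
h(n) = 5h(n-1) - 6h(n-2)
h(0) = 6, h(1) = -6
Characteristic equation: x² - 5x + 6 = 0, which factors as (x - (2))(x - (3)) = 0.
Roots r₁ = 2, r₂ = 3 (distinct).
General solution: h(n) = A·(2)^n + B·(3)^n.
From h(0) = 6: A + B = 6.
From h(1) = -6: 2A + 3B = -6.
Solving: A = 24, B = -18.
So h(n) = 24 \cdot 2^{n} - 18 \cdot 3^{n}.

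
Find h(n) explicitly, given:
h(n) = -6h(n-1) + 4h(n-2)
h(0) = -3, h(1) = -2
Characteristic equation: x² + 6x - 4 = 0.
Discriminant Δ = (-6)² + 4·(4) = 52.
Roots r₁,₂ = (-6 ± √52)/2, so r₁ = -3 + \sqrt{13}, r₂ = - \sqrt{13} - 3.
General solution: h(n) = A·r₁^n + B·r₂^n.
From the initial conditions, A + B = -3 and r₁A + r₂B = -2.
Since r₁ - r₂ = √52: A = (-2 - (-3)r₂)/√52 = - \frac{11 \sqrt{13}}{26} - \frac{3}{2}, and B = -3 - A = - \frac{3}{2} + \frac{11 \sqrt{13}}{26}.
So h(n) = \left(- \frac{11 \sqrt{13}}{26} - \frac{3}{2}\right)\left(-3 + \sqrt{13}\right)^n + \left(- \frac{3}{2} + \frac{11 \sqrt{13}}{26}\right)\left(- \sqrt{13} - 3\right)^n.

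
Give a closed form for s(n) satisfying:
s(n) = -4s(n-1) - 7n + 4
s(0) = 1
First-order linear with linear forcing.
Homogeneous solution: s_h(n) = A·(-4)^n.
Try particular s_p(n) = pn + q. Substituting:
  pn + q = -4(p(n-1) + q) - 7n + 4.
Matching the n-coefficient: p = -4p - 7 ⇒ p = - \frac{7}{5}.
Matching constants: q = 4p - 4q + 4 ⇒ q = - \frac{8}{25}.
General: s(n) = A·(-4)^n - \frac{7 n}{5} - \frac{8}{25}.
Apply s(0) = 1: A - \frac{8}{25} = 1 ⇒ A = \frac{33}{25}.
So s(n) = \frac{33 \left(-4\right)^{n}}{25} - \frac{7 n}{5} - \frac{8}{25}.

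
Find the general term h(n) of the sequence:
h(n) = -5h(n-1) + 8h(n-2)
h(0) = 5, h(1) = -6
Characteristic equation: x² + 5x - 8 = 0.
Discriminant Δ = (-5)² + 4·(8) = 57.
Roots r₁,₂ = (-5 ± √57)/2, so r₁ = - \frac{5}{2} + \frac{\sqrt{57}}{2}, r₂ = - \frac{\sqrt{57}}{2} - \frac{5}{2}.
General solution: h(n) = A·r₁^n + B·r₂^n.
From the initial conditions, A + B = 5 and r₁A + r₂B = -6.
Since r₁ - r₂ = √57: A = (-6 - (5)r₂)/√57 = \frac{13 \sqrt{57}}{114} + \frac{5}{2}, and B = 5 - A = \frac{5}{2} - \frac{13 \sqrt{57}}{114}.
So h(n) = \left(\frac{13 \sqrt{57}}{114} + \frac{5}{2}\right)\left(- \frac{5}{2} + \frac{\sqrt{57}}{2}\right)^n + \left(\frac{5}{2} - \frac{13 \sqrt{57}}{114}\right)\left(- \frac{\sqrt{57}}{2} - \frac{5}{2}\right)^n.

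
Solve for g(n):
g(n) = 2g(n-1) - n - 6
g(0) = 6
First-order linear with linear forcing.
Homogeneous solution: g_h(n) = A·(2)^n.
Try particular g_p(n) = pn + q. Substituting:
  pn + q = 2(p(n-1) + q) - n - 6.
Matching the n-coefficient: p = 2p - 1 ⇒ p = 1.
Matching constants: q = -2p + 2q - 6 ⇒ q = 8.
General: g(n) = A·(2)^n + n + 8.
Apply g(0) = 6: A + 8 = 6 ⇒ A = -2.
So g(n) = - 2 \cdot 2^{n} + n + 8.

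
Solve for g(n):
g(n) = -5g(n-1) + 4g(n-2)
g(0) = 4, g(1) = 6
Characteristic equation: x² + 5x - 4 = 0.
Discriminant Δ = (-5)² + 4·(4) = 41.
Roots r₁,₂ = (-5 ± √41)/2, so r₁ = - \frac{5}{2} + \frac{\sqrt{41}}{2}, r₂ = - \frac{\sqrt{41}}{2} - \frac{5}{2}.
General solution: g(n) = A·r₁^n + B·r₂^n.
From the initial conditions, A + B = 4 and r₁A + r₂B = 6.
Since r₁ - r₂ = √41: A = (6 - (4)r₂)/√41 = 2 + \frac{16 \sqrt{41}}{41}, and B = 4 - A = 2 - \frac{16 \sqrt{41}}{41}.
So g(n) = \left(2 + \frac{16 \sqrt{41}}{41}\right)\left(- \frac{5}{2} + \frac{\sqrt{41}}{2}\right)^n + \left(2 - \frac{16 \sqrt{41}}{41}\right)\left(- \frac{\sqrt{41}}{2} - \frac{5}{2}\right)^n.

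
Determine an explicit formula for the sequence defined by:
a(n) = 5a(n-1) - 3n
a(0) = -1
First-order linear with linear forcing.
Homogeneous solution: a_h(n) = A·(5)^n.
Try particular a_p(n) = pn + q. Substituting:
  pn + q = 5(p(n-1) + q) - 3n.
Matching the n-coefficient: p = 5p - 3 ⇒ p = \frac{3}{4}.
Matching constants: q = -5p + 5q ⇒ q = \frac{15}{16}.
General: a(n) = A·(5)^n + \frac{3 n}{4} + \frac{15}{16}.
Apply a(0) = -1: A + \frac{15}{16} = -1 ⇒ A = - \frac{31}{16}.
So a(n) = - \frac{31 \cdot 5^{n}}{16} + \frac{3 n}{4} + \frac{15}{16}.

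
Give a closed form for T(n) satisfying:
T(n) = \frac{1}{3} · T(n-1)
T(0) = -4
Pure geometric recurrence with ratio \frac{1}{3}.
By induction T(n) = T(0) · (\frac{1}{3})^n = - 4 \cdot 3^{- n}.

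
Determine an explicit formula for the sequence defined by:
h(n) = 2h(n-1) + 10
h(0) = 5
First-order linear non-homogeneous.
Homogeneous solution: h_h(n) = A·(2)^n.
Try constant particular solution h_p = K: K = 2K + 10 ⇒ K = -10.
General: h(n) = A·(2)^n - 10.
Apply h(0) = 5: A - 10 = 5 ⇒ A = 15.
So h(n) = 15 \cdot 2^{n} - 10.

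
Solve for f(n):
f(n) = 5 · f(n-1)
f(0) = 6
Pure geometric recurrence with ratio 5.
By induction f(n) = f(0) · (5)^n = 6 \cdot 5^{n}.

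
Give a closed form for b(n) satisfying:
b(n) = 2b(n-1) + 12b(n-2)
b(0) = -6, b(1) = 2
Characteristic equation: x² - 2x - 12 = 0.
Discriminant Δ = (2)² + 4·(12) = 52.
Roots r₁,₂ = (2 ± √52)/2, so r₁ = 1 + \sqrt{13}, r₂ = 1 - \sqrt{13}.
General solution: b(n) = A·r₁^n + B·r₂^n.
From the initial conditions, A + B = -6 and r₁A + r₂B = 2.
Since r₁ - r₂ = √52: A = (2 - (-6)r₂)/√52 = -3 + \frac{4 \sqrt{13}}{13}, and B = -6 - A = -3 - \frac{4 \sqrt{13}}{13}.
So b(n) = \left(-3 + \frac{4 \sqrt{13}}{13}\right)\left(1 + \sqrt{13}\right)^n + \left(-3 - \frac{4 \sqrt{13}}{13}\right)\left(1 - \sqrt{13}\right)^n.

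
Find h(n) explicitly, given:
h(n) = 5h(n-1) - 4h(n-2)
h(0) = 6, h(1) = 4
Characteristic equation: x² - 5x + 4 = 0, which factors as (x - (1))(x - (4)) = 0.
Roots r₁ = 1, r₂ = 4 (distinct).
General solution: h(n) = A·(1)^n + B·(4)^n.
From h(0) = 6: A + B = 6.
From h(1) = 4: A + 4B = 4.
Solving: A = \frac{20}{3}, B = - \frac{2}{3}.
So h(n) = \frac{20}{3} - \frac{2 \cdot 4^{n}}{3}.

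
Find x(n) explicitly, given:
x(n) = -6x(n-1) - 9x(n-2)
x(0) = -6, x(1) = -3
Characteristic equation: x² + 6x + 9 = 0, which is (x - (-3))².
Repeated root r = -3.
General solution: x(n) = (A + Bn)·(-3)^n.
From x(0) = -6: A = -6.
From x(1) = -3: (A + B)·(-3) = -3 ⇒ B = 7.
So x(n) = \left(7 n - 6\right) \cdot (-3)^n.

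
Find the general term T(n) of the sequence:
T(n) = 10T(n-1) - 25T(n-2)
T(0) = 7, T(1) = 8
Characteristic equation: x² - 10x + 25 = 0, which is (x - (5))².
Repeated root r = 5.
General solution: T(n) = (A + Bn)·(5)^n.
From T(0) = 7: A = 7.
From T(1) = 8: (A + B)·(5) = 8 ⇒ B = - \frac{27}{5}.
So T(n) = \left(7 - \frac{27 n}{5}\right) \cdot (5)^n.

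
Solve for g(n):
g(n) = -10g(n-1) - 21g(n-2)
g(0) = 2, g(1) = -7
Characteristic equation: x² + 10x + 21 = 0, which factors as (x - (-3))(x - (-7)) = 0.
Roots r₁ = -3, r₂ = -7 (distinct).
General solution: g(n) = A·(-3)^n + B·(-7)^n.
From g(0) = 2: A + B = 2.
From g(1) = -7: -3A - 7B = -7.
Solving: A = \frac{7}{4}, B = \frac{1}{4}.
So g(n) = \frac{7 \left(-3\right)^{n}}{4} + \frac{\left(-7\right)^{n}}{4}.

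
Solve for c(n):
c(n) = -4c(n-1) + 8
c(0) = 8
First-order linear non-homogeneous.
Homogeneous solution: c_h(n) = A·(-4)^n.
Try constant particular solution c_p = K: K = -4K + 8 ⇒ K = \frac{8}{5}.
General: c(n) = A·(-4)^n + \frac{8}{5}.
Apply c(0) = 8: A + \frac{8}{5} = 8 ⇒ A = \frac{32}{5}.
So c(n) = \frac{32 \left(-4\right)^{n}}{5} + \frac{8}{5}.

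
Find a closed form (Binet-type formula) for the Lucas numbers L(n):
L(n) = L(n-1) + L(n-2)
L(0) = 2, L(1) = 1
This is the Lucas sequence.
Characteristic equation: x² - x - 1 = 0; roots r₁ = \frac{1}{2} + \frac{\sqrt{5}}{2}, r₂ = \frac{1}{2} - \frac{\sqrt{5}}{2}.
General: L(n) = A·r₁^n + B·r₂^n. Solving with L(0)=2, L(1)=1 gives A = 1, B = 1.
So L(n) = 2^{- n} \left(\left(1 - \sqrt{5}\right)^{n} + \left(1 + \sqrt{5}\right)^{n}\right).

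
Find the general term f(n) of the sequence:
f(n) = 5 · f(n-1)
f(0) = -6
Pure geometric recurrence with ratio 5.
By induction f(n) = f(0) · (5)^n = - 6 \cdot 5^{n}.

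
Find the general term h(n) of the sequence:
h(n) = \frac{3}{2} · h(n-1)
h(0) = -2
Pure geometric recurrence with ratio \frac{3}{2}.
By induction h(n) = h(0) · (\frac{3}{2})^n = - 2 \left(\frac{3}{2}\right)^{n}.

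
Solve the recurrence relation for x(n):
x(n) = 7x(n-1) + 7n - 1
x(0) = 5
First-order linear with linear forcing.
Homogeneous solution: x_h(n) = A·(7)^n.
Try particular x_p(n) = pn + q. Substituting:
  pn + q = 7(p(n-1) + q) + 7n - 1.
Matching the n-coefficient: p = 7p + 7 ⇒ p = - \frac{7}{6}.
Matching constants: q = -7p + 7q - 1 ⇒ q = - \frac{43}{36}.
General: x(n) = A·(7)^n - \frac{7 n}{6} - \frac{43}{36}.
Apply x(0) = 5: A - \frac{43}{36} = 5 ⇒ A = \frac{223}{36}.
So x(n) = \frac{223 \cdot 7^{n}}{36} - \frac{7 n}{6} - \frac{43}{36}.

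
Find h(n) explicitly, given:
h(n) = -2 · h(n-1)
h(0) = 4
Pure geometric recurrence with ratio -2.
By induction h(n) = h(0) · (-2)^n = 4 \left(-2\right)^{n}.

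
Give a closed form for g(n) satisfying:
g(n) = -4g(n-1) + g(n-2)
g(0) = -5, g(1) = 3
Characteristic equation: x² + 4x - 1 = 0.
Discriminant Δ = (-4)² + 4·(1) = 20.
Roots r₁,₂ = (-4 ± √20)/2, so r₁ = -2 + \sqrt{5}, r₂ = - \sqrt{5} - 2.
General solution: g(n) = A·r₁^n + B·r₂^n.
From the initial conditions, A + B = -5 and r₁A + r₂B = 3.
Since r₁ - r₂ = √20: A = (3 - (-5)r₂)/√20 = - \frac{5}{2} - \frac{7 \sqrt{5}}{10}, and B = -5 - A = - \frac{5}{2} + \frac{7 \sqrt{5}}{10}.
So g(n) = \left(- \frac{5}{2} - \frac{7 \sqrt{5}}{10}\right)\left(-2 + \sqrt{5}\right)^n + \left(- \frac{5}{2} + \frac{7 \sqrt{5}}{10}\right)\left(- \sqrt{5} - 2\right)^n.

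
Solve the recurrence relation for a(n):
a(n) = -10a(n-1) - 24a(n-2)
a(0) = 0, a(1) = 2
Characteristic equation: x² + 10x + 24 = 0, which factors as (x - (-6))(x - (-4)) = 0.
Roots r₁ = -6, r₂ = -4 (distinct).
General solution: a(n) = A·(-6)^n + B·(-4)^n.
From a(0) = 0: A + B = 0.
From a(1) = 2: -6A - 4B = 2.
Solving: A = -1, B = 1.
So a(n) = \left(-4\right)^{n} - \left(-6\right)^{n}.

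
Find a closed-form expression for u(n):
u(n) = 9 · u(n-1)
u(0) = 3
Pure geometric recurrence with ratio 9.
By induction u(n) = u(0) · (9)^n = 3 \cdot 9^{n}.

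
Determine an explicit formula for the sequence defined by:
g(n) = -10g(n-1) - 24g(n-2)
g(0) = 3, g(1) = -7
Characteristic equation: x² + 10x + 24 = 0, which factors as (x - (-4))(x - (-6)) = 0.
Roots r₁ = -4, r₂ = -6 (distinct).
General solution: g(n) = A·(-4)^n + B·(-6)^n.
From g(0) = 3: A + B = 3.
From g(1) = -7: -4A - 6B = -7.
Solving: A = \frac{11}{2}, B = - \frac{5}{2}.
So g(n) = \frac{11 \left(-4\right)^{n}}{2} - \frac{5 \left(-6\right)^{n}}{2}.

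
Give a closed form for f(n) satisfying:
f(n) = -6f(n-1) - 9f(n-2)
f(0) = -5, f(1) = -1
Characteristic equation: x² + 6x + 9 = 0, which is (x - (-3))².
Repeated root r = -3.
General solution: f(n) = (A + Bn)·(-3)^n.
From f(0) = -5: A = -5.
From f(1) = -1: (A + B)·(-3) = -1 ⇒ B = \frac{16}{3}.
So f(n) = \left(\frac{16 n}{3} - 5\right) \cdot (-3)^n.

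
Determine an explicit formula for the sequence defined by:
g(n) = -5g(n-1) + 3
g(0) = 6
First-order linear non-homogeneous.
Homogeneous solution: g_h(n) = A·(-5)^n.
Try constant particular solution g_p = K: K = -5K + 3 ⇒ K = \frac{1}{2}.
General: g(n) = A·(-5)^n + \frac{1}{2}.
Apply g(0) = 6: A + \frac{1}{2} = 6 ⇒ A = \frac{11}{2}.
So g(n) = \frac{11 \left(-5\right)^{n}}{2} + \frac{1}{2}.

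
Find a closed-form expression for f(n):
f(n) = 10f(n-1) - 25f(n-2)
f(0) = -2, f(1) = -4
Characteristic equation: x² - 10x + 25 = 0, which is (x - (5))².
Repeated root r = 5.
General solution: f(n) = (A + Bn)·(5)^n.
From f(0) = -2: A = -2.
From f(1) = -4: (A + B)·(5) = -4 ⇒ B = \frac{6}{5}.
So f(n) = \left(\frac{6 n}{5} - 2\right) \cdot (5)^n.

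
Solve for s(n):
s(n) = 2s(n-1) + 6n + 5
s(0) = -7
First-order linear with linear forcing.
Homogeneous solution: s_h(n) = A·(2)^n.
Try particular s_p(n) = pn + q. Substituting:
  pn + q = 2(p(n-1) + q) + 6n + 5.
Matching the n-coefficient: p = 2p + 6 ⇒ p = -6.
Matching constants: q = -2p + 2q + 5 ⇒ q = -17.
General: s(n) = A·(2)^n - 6 n - 17.
Apply s(0) = -7: A - 17 = -7 ⇒ A = 10.
So s(n) = 10 \cdot 2^{n} - 6 n - 17.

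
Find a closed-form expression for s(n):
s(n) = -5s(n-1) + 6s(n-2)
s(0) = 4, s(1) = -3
Characteristic equation: x² + 5x - 6 = 0, which factors as (x - (-6))(x - (1)) = 0.
Roots r₁ = -6, r₂ = 1 (distinct).
General solution: s(n) = A·(-6)^n + B·(1)^n.
From s(0) = 4: A + B = 4.
From s(1) = -3: -6A + B = -3.
Solving: A = 1, B = 3.
So s(n) = \left(-6\right)^{n} + 3.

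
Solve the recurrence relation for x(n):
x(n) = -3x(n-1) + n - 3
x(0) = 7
First-order linear with linear forcing.
Homogeneous solution: x_h(n) = A·(-3)^n.
Try particular x_p(n) = pn + q. Substituting:
  pn + q = -3(p(n-1) + q) + n - 3.
Matching the n-coefficient: p = -3p + 1 ⇒ p = \frac{1}{4}.
Matching constants: q = 3p - 3q - 3 ⇒ q = - \frac{9}{16}.
General: x(n) = A·(-3)^n + \frac{n}{4} - \frac{9}{16}.
Apply x(0) = 7: A - \frac{9}{16} = 7 ⇒ A = \frac{121}{16}.
So x(n) = \frac{121 \left(-3\right)^{n}}{16} + \frac{n}{4} - \frac{9}{16}.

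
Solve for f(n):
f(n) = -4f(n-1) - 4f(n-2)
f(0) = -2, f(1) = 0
Characteristic equation: x² + 4x + 4 = 0, which is (x - (-2))².
Repeated root r = -2.
General solution: f(n) = (A + Bn)·(-2)^n.
From f(0) = -2: A = -2.
From f(1) = 0: (A + B)·(-2) = 0 ⇒ B = 2.
So f(n) = \left(2 n - 2\right) \cdot (-2)^n.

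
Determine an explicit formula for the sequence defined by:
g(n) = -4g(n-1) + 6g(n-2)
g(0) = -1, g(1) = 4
Characteristic equation: x² + 4x - 6 = 0.
Discriminant Δ = (-4)² + 4·(6) = 40.
Roots r₁,₂ = (-4 ± √40)/2, so r₁ = -2 + \sqrt{10}, r₂ = - \sqrt{10} - 2.
General solution: g(n) = A·r₁^n + B·r₂^n.
From the initial conditions, A + B = -1 and r₁A + r₂B = 4.
Since r₁ - r₂ = √40: A = (4 - (-1)r₂)/√40 = - \frac{1}{2} + \frac{\sqrt{10}}{10}, and B = -1 - A = - \frac{1}{2} - \frac{\sqrt{10}}{10}.
So g(n) = \left(- \frac{1}{2} + \frac{\sqrt{10}}{10}\right)\left(-2 + \sqrt{10}\right)^n + \left(- \frac{1}{2} - \frac{\sqrt{10}}{10}\right)\left(- \sqrt{10} - 2\right)^n.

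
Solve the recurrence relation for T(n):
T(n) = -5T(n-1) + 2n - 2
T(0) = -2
First-order linear with linear forcing.
Homogeneous solution: T_h(n) = A·(-5)^n.
Try particular T_p(n) = pn + q. Substituting:
  pn + q = -5(p(n-1) + q) + 2n - 2.
Matching the n-coefficient: p = -5p + 2 ⇒ p = \frac{1}{3}.
Matching constants: q = 5p - 5q - 2 ⇒ q = - \frac{1}{18}.
General: T(n) = A·(-5)^n + \frac{n}{3} - \frac{1}{18}.
Apply T(0) = -2: A - \frac{1}{18} = -2 ⇒ A = - \frac{35}{18}.
So T(n) = - \frac{35 \left(-5\right)^{n}}{18} + \frac{n}{3} - \frac{1}{18}.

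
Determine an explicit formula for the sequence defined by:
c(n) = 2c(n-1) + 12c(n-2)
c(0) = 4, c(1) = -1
Characteristic equation: x² - 2x - 12 = 0.
Discriminant Δ = (2)² + 4·(12) = 52.
Roots r₁,₂ = (2 ± √52)/2, so r₁ = 1 + \sqrt{13}, r₂ = 1 - \sqrt{13}.
General solution: c(n) = A·r₁^n + B·r₂^n.
From the initial conditions, A + B = 4 and r₁A + r₂B = -1.
Since r₁ - r₂ = √52: A = (-1 - (4)r₂)/√52 = 2 - \frac{5 \sqrt{13}}{26}, and B = 4 - A = \frac{5 \sqrt{13}}{26} + 2.
So c(n) = \left(2 - \frac{5 \sqrt{13}}{26}\right)\left(1 + \sqrt{13}\right)^n + \left(\frac{5 \sqrt{13}}{26} + 2\right)\left(1 - \sqrt{13}\right)^n.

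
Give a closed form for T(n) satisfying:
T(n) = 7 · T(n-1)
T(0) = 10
Pure geometric recurrence with ratio 7.
By induction T(n) = T(0) · (7)^n = 10 \cdot 7^{n}.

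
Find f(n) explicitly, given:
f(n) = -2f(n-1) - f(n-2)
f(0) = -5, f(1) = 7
Characteristic equation: x² + 2x + 1 = 0, which is (x - (-1))².
Repeated root r = -1.
General solution: f(n) = (A + Bn)·(-1)^n.
From f(0) = -5: A = -5.
From f(1) = 7: (A + B)·(-1) = 7 ⇒ B = -2.
So f(n) = \left(- 2 n - 5\right) \cdot (-1)^n.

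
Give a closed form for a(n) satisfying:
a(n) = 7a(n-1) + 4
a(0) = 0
First-order linear non-homogeneous.
Homogeneous solution: a_h(n) = A·(7)^n.
Try constant particular solution a_p = K: K = 7K + 4 ⇒ K = - \frac{2}{3}.
General: a(n) = A·(7)^n - \frac{2}{3}.
Apply a(0) = 0: A - \frac{2}{3} = 0 ⇒ A = \frac{2}{3}.
So a(n) = \frac{2 \cdot 7^{n}}{3} - \frac{2}{3}.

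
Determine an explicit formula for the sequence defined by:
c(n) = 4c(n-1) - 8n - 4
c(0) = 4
First-order linear with linear forcing.
Homogeneous solution: c_h(n) = A·(4)^n.
Try particular c_p(n) = pn + q. Substituting:
  pn + q = 4(p(n-1) + q) - 8n - 4.
Matching the n-coefficient: p = 4p - 8 ⇒ p = \frac{8}{3}.
Matching constants: q = -4p + 4q - 4 ⇒ q = \frac{44}{9}.
General: c(n) = A·(4)^n + \frac{8 n}{3} + \frac{44}{9}.
Apply c(0) = 4: A + \frac{44}{9} = 4 ⇒ A = - \frac{8}{9}.
So c(n) = - \frac{8 \cdot 4^{n}}{9} + \frac{8 n}{3} + \frac{44}{9}.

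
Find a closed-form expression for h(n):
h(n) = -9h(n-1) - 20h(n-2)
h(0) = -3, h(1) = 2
Characteristic equation: x² + 9x + 20 = 0, which factors as (x - (-4))(x - (-5)) = 0.
Roots r₁ = -4, r₂ = -5 (distinct).
General solution: h(n) = A·(-4)^n + B·(-5)^n.
From h(0) = -3: A + B = -3.
From h(1) = 2: -4A - 5B = 2.
Solving: A = -13, B = 10.
So h(n) = - 13 \left(-4\right)^{n} + 10 \left(-5\right)^{n}.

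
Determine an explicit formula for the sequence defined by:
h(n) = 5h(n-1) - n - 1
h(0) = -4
First-order linear with linear forcing.
Homogeneous solution: h_h(n) = A·(5)^n.
Try particular h_p(n) = pn + q. Substituting:
  pn + q = 5(p(n-1) + q) - n - 1.
Matching the n-coefficient: p = 5p - 1 ⇒ p = \frac{1}{4}.
Matching constants: q = -5p + 5q - 1 ⇒ q = \frac{9}{16}.
General: h(n) = A·(5)^n + \frac{n}{4} + \frac{9}{16}.
Apply h(0) = -4: A + \frac{9}{16} = -4 ⇒ A = - \frac{73}{16}.
So h(n) = - \frac{73 \cdot 5^{n}}{16} + \frac{n}{4} + \frac{9}{16}.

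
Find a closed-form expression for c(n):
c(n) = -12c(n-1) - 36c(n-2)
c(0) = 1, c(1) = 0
Characteristic equation: x² + 12x + 36 = 0, which is (x - (-6))².
Repeated root r = -6.
General solution: c(n) = (A + Bn)·(-6)^n.
From c(0) = 1: A = 1.
From c(1) = 0: (A + B)·(-6) = 0 ⇒ B = -1.
So c(n) = \left(1 - n\right) \cdot (-6)^n.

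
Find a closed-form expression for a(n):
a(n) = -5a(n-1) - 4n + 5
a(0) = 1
First-order linear with linear forcing.
Homogeneous solution: a_h(n) = A·(-5)^n.
Try particular a_p(n) = pn + q. Substituting:
  pn + q = -5(p(n-1) + q) - 4n + 5.
Matching the n-coefficient: p = -5p - 4 ⇒ p = - \frac{2}{3}.
Matching constants: q = 5p - 5q + 5 ⇒ q = \frac{5}{18}.
General: a(n) = A·(-5)^n - \frac{2 n}{3} + \frac{5}{18}.
Apply a(0) = 1: A + \frac{5}{18} = 1 ⇒ A = \frac{13}{18}.
So a(n) = \frac{13 \left(-5\right)^{n}}{18} - \frac{2 n}{3} + \frac{5}{18}.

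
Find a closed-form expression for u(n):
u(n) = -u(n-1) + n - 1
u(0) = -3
First-order linear with linear forcing.
Homogeneous solution: u_h(n) = A·(-1)^n.
Try particular u_p(n) = pn + q. Substituting:
  pn + q = -(p(n-1) + q) + n - 1.
Matching the n-coefficient: p = -p + 1 ⇒ p = \frac{1}{2}.
Matching constants: q = p - q - 1 ⇒ q = - \frac{1}{4}.
General: u(n) = A·(-1)^n + \frac{n}{2} - \frac{1}{4}.
Apply u(0) = -3: A - \frac{1}{4} = -3 ⇒ A = - \frac{11}{4}.
So u(n) = - \frac{11 \left(-1\right)^{n}}{4} + \frac{n}{2} - \frac{1}{4}.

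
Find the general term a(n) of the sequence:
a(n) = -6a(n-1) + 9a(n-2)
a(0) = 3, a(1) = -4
Characteristic equation: x² + 6x - 9 = 0.
Discriminant Δ = (-6)² + 4·(9) = 72.
Roots r₁,₂ = (-6 ± √72)/2, so r₁ = -3 + 3 \sqrt{2}, r₂ = - 3 \sqrt{2} - 3.
General solution: a(n) = A·r₁^n + B·r₂^n.
From the initial conditions, A + B = 3 and r₁A + r₂B = -4.
Since r₁ - r₂ = √72: A = (-4 - (3)r₂)/√72 = \frac{5 \sqrt{2}}{12} + \frac{3}{2}, and B = 3 - A = \frac{3}{2} - \frac{5 \sqrt{2}}{12}.
So a(n) = \left(\frac{5 \sqrt{2}}{12} + \frac{3}{2}\right)\left(-3 + 3 \sqrt{2}\right)^n + \left(\frac{3}{2} - \frac{5 \sqrt{2}}{12}\right)\left(- 3 \sqrt{2} - 3\right)^n.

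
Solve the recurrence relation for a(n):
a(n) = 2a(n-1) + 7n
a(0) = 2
First-order linear with linear forcing.
Homogeneous solution: a_h(n) = A·(2)^n.
Try particular a_p(n) = pn + q. Substituting:
  pn + q = 2(p(n-1) + q) + 7n.
Matching the n-coefficient: p = 2p + 7 ⇒ p = -7.
Matching constants: q = -2p + 2q ⇒ q = -14.
General: a(n) = A·(2)^n - 7 n - 14.
Apply a(0) = 2: A - 14 = 2 ⇒ A = 16.
So a(n) = 16 \cdot 2^{n} - 7 n - 14.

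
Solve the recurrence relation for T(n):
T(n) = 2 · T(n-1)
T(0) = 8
Pure geometric recurrence with ratio 2.
By induction T(n) = T(0) · (2)^n = 8 \cdot 2^{n}.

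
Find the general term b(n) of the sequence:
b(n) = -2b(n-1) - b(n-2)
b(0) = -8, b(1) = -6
Characteristic equation: x² + 2x + 1 = 0, which is (x - (-1))².
Repeated root r = -1.
General solution: b(n) = (A + Bn)·(-1)^n.
From b(0) = -8: A = -8.
From b(1) = -6: (A + B)·(-1) = -6 ⇒ B = 14.
So b(n) = \left(14 n - 8\right) \cdot (-1)^n.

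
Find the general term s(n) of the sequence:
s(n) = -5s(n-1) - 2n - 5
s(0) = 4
First-order linear with linear forcing.
Homogeneous solution: s_h(n) = A·(-5)^n.
Try particular s_p(n) = pn + q. Substituting:
  pn + q = -5(p(n-1) + q) - 2n - 5.
Matching the n-coefficient: p = -5p - 2 ⇒ p = - \frac{1}{3}.
Matching constants: q = 5p - 5q - 5 ⇒ q = - \frac{10}{9}.
General: s(n) = A·(-5)^n - \frac{n}{3} - \frac{10}{9}.
Apply s(0) = 4: A - \frac{10}{9} = 4 ⇒ A = \frac{46}{9}.
So s(n) = \frac{46 \left(-5\right)^{n}}{9} - \frac{n}{3} - \frac{10}{9}.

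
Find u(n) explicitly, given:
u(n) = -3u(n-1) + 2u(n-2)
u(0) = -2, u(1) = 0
Characteristic equation: x² + 3x - 2 = 0.
Discriminant Δ = (-3)² + 4·(2) = 17.
Roots r₁,₂ = (-3 ± √17)/2, so r₁ = - \frac{3}{2} + \frac{\sqrt{17}}{2}, r₂ = - \frac{\sqrt{17}}{2} - \frac{3}{2}.
General solution: u(n) = A·r₁^n + B·r₂^n.
From the initial conditions, A + B = -2 and r₁A + r₂B = 0.
Since r₁ - r₂ = √17: A = (0 - (-2)r₂)/√17 = -1 - \frac{3 \sqrt{17}}{17}, and B = -2 - A = -1 + \frac{3 \sqrt{17}}{17}.
So u(n) = \left(-1 - \frac{3 \sqrt{17}}{17}\right)\left(- \frac{3}{2} + \frac{\sqrt{17}}{2}\right)^n + \left(-1 + \frac{3 \sqrt{17}}{17}\right)\left(- \frac{\sqrt{17}}{2} - \frac{3}{2}\right)^n.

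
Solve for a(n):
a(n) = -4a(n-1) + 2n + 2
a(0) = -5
First-order linear with linear forcing.
Homogeneous solution: a_h(n) = A·(-4)^n.
Try particular a_p(n) = pn + q. Substituting:
  pn + q = -4(p(n-1) + q) + 2n + 2.
Matching the n-coefficient: p = -4p + 2 ⇒ p = \frac{2}{5}.
Matching constants: q = 4p - 4q + 2 ⇒ q = \frac{18}{25}.
General: a(n) = A·(-4)^n + \frac{2 n}{5} + \frac{18}{25}.
Apply a(0) = -5: A + \frac{18}{25} = -5 ⇒ A = - \frac{143}{25}.
So a(n) = - \frac{143 \left(-4\right)^{n}}{25} + \frac{2 n}{5} + \frac{18}{25}.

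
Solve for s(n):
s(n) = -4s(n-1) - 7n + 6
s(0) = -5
First-order linear with linear forcing.
Homogeneous solution: s_h(n) = A·(-4)^n.
Try particular s_p(n) = pn + q. Substituting:
  pn + q = -4(p(n-1) + q) - 7n + 6.
Matching the n-coefficient: p = -4p - 7 ⇒ p = - \frac{7}{5}.
Matching constants: q = 4p - 4q + 6 ⇒ q = \frac{2}{25}.
General: s(n) = A·(-4)^n - \frac{7 n}{5} + \frac{2}{25}.
Apply s(0) = -5: A + \frac{2}{25} = -5 ⇒ A = - \frac{127}{25}.
So s(n) = - \frac{127 \left(-4\right)^{n}}{25} - \frac{7 n}{5} + \frac{2}{25}.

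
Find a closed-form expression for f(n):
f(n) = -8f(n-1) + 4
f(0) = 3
First-order linear non-homogeneous.
Homogeneous solution: f_h(n) = A·(-8)^n.
Try constant particular solution f_p = K: K = -8K + 4 ⇒ K = \frac{4}{9}.
General: f(n) = A·(-8)^n + \frac{4}{9}.
Apply f(0) = 3: A + \frac{4}{9} = 3 ⇒ A = \frac{23}{9}.
So f(n) = \frac{23 \left(-8\right)^{n}}{9} + \frac{4}{9}.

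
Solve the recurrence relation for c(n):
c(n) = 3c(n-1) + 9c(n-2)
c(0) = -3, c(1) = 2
Characteristic equation: x² - 3x - 9 = 0.
Discriminant Δ = (3)² + 4·(9) = 45.
Roots r₁,₂ = (3 ± √45)/2, so r₁ = \frac{3}{2} + \frac{3 \sqrt{5}}{2}, r₂ = \frac{3}{2} - \frac{3 \sqrt{5}}{2}.
General solution: c(n) = A·r₁^n + B·r₂^n.
From the initial conditions, A + B = -3 and r₁A + r₂B = 2.
Since r₁ - r₂ = √45: A = (2 - (-3)r₂)/√45 = - \frac{3}{2} + \frac{13 \sqrt{5}}{30}, and B = -3 - A = - \frac{3}{2} - \frac{13 \sqrt{5}}{30}.
So c(n) = \left(- \frac{3}{2} + \frac{13 \sqrt{5}}{30}\right)\left(\frac{3}{2} + \frac{3 \sqrt{5}}{2}\right)^n + \left(- \frac{3}{2} - \frac{13 \sqrt{5}}{30}\right)\left(\frac{3}{2} - \frac{3 \sqrt{5}}{2}\right)^n.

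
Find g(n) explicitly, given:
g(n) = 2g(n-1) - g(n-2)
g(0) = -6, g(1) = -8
Characteristic equation: x² - 2x + 1 = 0, which is (x - (1))².
Repeated root r = 1.
General solution: g(n) = (A + Bn)·(1)^n.
From g(0) = -6: A = -6.
From g(1) = -8: (A + B)·(1) = -8 ⇒ B = -2.
So g(n) = \left(- 2 n - 6\right) \cdot (1)^n.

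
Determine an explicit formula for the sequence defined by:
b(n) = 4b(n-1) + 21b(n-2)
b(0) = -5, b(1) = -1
Characteristic equation: x² - 4x - 21 = 0, which factors as (x - (7))(x - (-3)) = 0.
Roots r₁ = 7, r₂ = -3 (distinct).
General solution: b(n) = A·(7)^n + B·(-3)^n.
From b(0) = -5: A + B = -5.
From b(1) = -1: 7A - 3B = -1.
Solving: A = - \frac{8}{5}, B = - \frac{17}{5}.
So b(n) = - \frac{17 \left(-3\right)^{n}}{5} - \frac{8 \cdot 7^{n}}{5}.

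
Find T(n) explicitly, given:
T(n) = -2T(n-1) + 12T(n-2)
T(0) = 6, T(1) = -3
Characteristic equation: x² + 2x - 12 = 0.
Discriminant Δ = (-2)² + 4·(12) = 52.
Roots r₁,₂ = (-2 ± √52)/2, so r₁ = -1 + \sqrt{13}, r₂ = - \sqrt{13} - 1.
General solution: T(n) = A·r₁^n + B·r₂^n.
From the initial conditions, A + B = 6 and r₁A + r₂B = -3.
Since r₁ - r₂ = √52: A = (-3 - (6)r₂)/√52 = \frac{3 \sqrt{13}}{26} + 3, and B = 6 - A = 3 - \frac{3 \sqrt{13}}{26}.
So T(n) = \left(\frac{3 \sqrt{13}}{26} + 3\right)\left(-1 + \sqrt{13}\right)^n + \left(3 - \frac{3 \sqrt{13}}{26}\right)\left(- \sqrt{13} - 1\right)^n.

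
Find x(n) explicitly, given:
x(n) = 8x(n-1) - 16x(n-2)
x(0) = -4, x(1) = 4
Characteristic equation: x² - 8x + 16 = 0, which is (x - (4))².
Repeated root r = 4.
General solution: x(n) = (A + Bn)·(4)^n.
From x(0) = -4: A = -4.
From x(1) = 4: (A + B)·(4) = 4 ⇒ B = 5.
So x(n) = \left(5 n - 4\right) \cdot (4)^n.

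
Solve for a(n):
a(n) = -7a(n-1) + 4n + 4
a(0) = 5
First-order linear with linear forcing.
Homogeneous solution: a_h(n) = A·(-7)^n.
Try particular a_p(n) = pn + q. Substituting:
  pn + q = -7(p(n-1) + q) + 4n + 4.
Matching the n-coefficient: p = -7p + 4 ⇒ p = \frac{1}{2}.
Matching constants: q = 7p - 7q + 4 ⇒ q = \frac{15}{16}.
General: a(n) = A·(-7)^n + \frac{n}{2} + \frac{15}{16}.
Apply a(0) = 5: A + \frac{15}{16} = 5 ⇒ A = \frac{65}{16}.
So a(n) = \frac{65 \left(-7\right)^{n}}{16} + \frac{n}{2} + \frac{15}{16}.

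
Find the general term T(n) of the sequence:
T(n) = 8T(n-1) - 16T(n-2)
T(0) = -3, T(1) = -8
Characteristic equation: x² - 8x + 16 = 0, which is (x - (4))².
Repeated root r = 4.
General solution: T(n) = (A + Bn)·(4)^n.
From T(0) = -3: A = -3.
From T(1) = -8: (A + B)·(4) = -8 ⇒ B = 1.
So T(n) = \left(n - 3\right) \cdot (4)^n.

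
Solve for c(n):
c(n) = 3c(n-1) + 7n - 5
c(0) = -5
First-order linear with linear forcing.
Homogeneous solution: c_h(n) = A·(3)^n.
Try particular c_p(n) = pn + q. Substituting:
  pn + q = 3(p(n-1) + q) + 7n - 5.
Matching the n-coefficient: p = 3p + 7 ⇒ p = - \frac{7}{2}.
Matching constants: q = -3p + 3q - 5 ⇒ q = - \frac{11}{4}.
General: c(n) = A·(3)^n - \frac{7 n}{2} - \frac{11}{4}.
Apply c(0) = -5: A - \frac{11}{4} = -5 ⇒ A = - \frac{9}{4}.
So c(n) = - \frac{9 \cdot 3^{n}}{4} - \frac{7 n}{2} - \frac{11}{4}.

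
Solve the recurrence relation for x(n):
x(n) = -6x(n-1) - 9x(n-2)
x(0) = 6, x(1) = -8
Characteristic equation: x² + 6x + 9 = 0, which is (x - (-3))².
Repeated root r = -3.
General solution: x(n) = (A + Bn)·(-3)^n.
From x(0) = 6: A = 6.
From x(1) = -8: (A + B)·(-3) = -8 ⇒ B = - \frac{10}{3}.
So x(n) = \left(6 - \frac{10 n}{3}\right) \cdot (-3)^n.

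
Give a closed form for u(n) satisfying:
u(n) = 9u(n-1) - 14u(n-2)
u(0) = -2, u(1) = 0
Characteristic equation: x² - 9x + 14 = 0, which factors as (x - (7))(x - (2)) = 0.
Roots r₁ = 7, r₂ = 2 (distinct).
General solution: u(n) = A·(7)^n + B·(2)^n.
From u(0) = -2: A + B = -2.
From u(1) = 0: 7A + 2B = 0.
Solving: A = \frac{4}{5}, B = - \frac{14}{5}.
So u(n) = - \frac{14 \cdot 2^{n}}{5} + \frac{4 \cdot 7^{n}}{5}.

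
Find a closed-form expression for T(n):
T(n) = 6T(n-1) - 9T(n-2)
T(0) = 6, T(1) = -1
Characteristic equation: x² - 6x + 9 = 0, which is (x - (3))².
Repeated root r = 3.
General solution: T(n) = (A + Bn)·(3)^n.
From T(0) = 6: A = 6.
From T(1) = -1: (A + B)·(3) = -1 ⇒ B = - \frac{19}{3}.
So T(n) = \left(6 - \frac{19 n}{3}\right) \cdot (3)^n.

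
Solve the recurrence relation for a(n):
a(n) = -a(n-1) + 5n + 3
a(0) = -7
First-order linear with linear forcing.
Homogeneous solution: a_h(n) = A·(-1)^n.
Try particular a_p(n) = pn + q. Substituting:
  pn + q = -(p(n-1) + q) + 5n + 3.
Matching the n-coefficient: p = -p + 5 ⇒ p = \frac{5}{2}.
Matching constants: q = p - q + 3 ⇒ q = \frac{11}{4}.
General: a(n) = A·(-1)^n + \frac{5 n}{2} + \frac{11}{4}.
Apply a(0) = -7: A + \frac{11}{4} = -7 ⇒ A = - \frac{39}{4}.
So a(n) = - \frac{39 \left(-1\right)^{n}}{4} + \frac{5 n}{2} + \frac{11}{4}.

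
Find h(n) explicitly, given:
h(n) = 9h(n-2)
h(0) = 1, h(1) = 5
Characteristic equation: x² - 9 = 0, which factors as (x - (3))(x - (-3)) = 0.
Roots r₁ = 3, r₂ = -3 (distinct).
General solution: h(n) = A·(3)^n + B·(-3)^n.
From h(0) = 1: A + B = 1.
From h(1) = 5: 3A - 3B = 5.
Solving: A = \frac{4}{3}, B = - \frac{1}{3}.
So h(n) = - \frac{\left(-3\right)^{n}}{3} + \frac{4 \cdot 3^{n}}{3}.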